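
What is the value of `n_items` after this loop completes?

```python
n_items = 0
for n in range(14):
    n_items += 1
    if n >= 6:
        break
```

Loop breaks when n reaches 6, n_items is 7
`n_items` takes the values: 0 → 1 → 2 → 3 → 4 → 5 → 6 → 7

Answer: 7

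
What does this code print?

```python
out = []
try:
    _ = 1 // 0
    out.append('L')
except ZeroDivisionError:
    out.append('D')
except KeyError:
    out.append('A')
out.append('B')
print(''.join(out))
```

Execution trace: 'D' (except ZeroDivisionError) → 'B' (after the try/except). Output: DB

Answer: DB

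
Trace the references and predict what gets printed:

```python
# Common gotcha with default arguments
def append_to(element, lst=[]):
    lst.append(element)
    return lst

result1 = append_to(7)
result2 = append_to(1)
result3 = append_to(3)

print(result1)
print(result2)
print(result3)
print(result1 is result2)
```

Key concept: mutable default argument gotcha.
Step by step:
`result1 = append_to(7)` → result1 = [7]
`result2 = append_to(1)` → result1 = [7, 1] (same object as result2); result2 = [7, 1] (same object as result1)
`result3 = append_to(3)` → result1 = [7, 1, 3] (same object as result2, result3); result2 = [7, 1, 3] (same object as result1, result3); result3 = [7, 1, 3] (same object as result1, result2)
`print(result1)` → prints [7, 1, 3]
`print(result2)` → prints [7, 1, 3]
`print(result3)` → prints [7, 1, 3]
`print(result1 is result2)` → prints True

Answer:
[7, 1, 3]
[7, 1, 3]
[7, 1, 3]
True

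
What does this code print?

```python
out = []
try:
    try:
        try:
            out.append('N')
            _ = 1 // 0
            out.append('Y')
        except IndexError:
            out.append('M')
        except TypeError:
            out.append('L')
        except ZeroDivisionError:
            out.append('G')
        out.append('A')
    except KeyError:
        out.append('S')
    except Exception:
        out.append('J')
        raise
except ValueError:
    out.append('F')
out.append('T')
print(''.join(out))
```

Execution trace: 'N' (inner try body) → 'G' (inner except ZeroDivisionError) → 'A' (try body, no exception) → 'T' (after the try/except). Output: NGAT

Answer: NGAT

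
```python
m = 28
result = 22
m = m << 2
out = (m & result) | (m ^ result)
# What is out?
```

Trace:
`m = 28` → m = 28
`result = 22` → result = 22
`m = m << 2` → m = 112
`out = (m & result) | (m ^ result)` → out = 118
So out = 118

Answer: 118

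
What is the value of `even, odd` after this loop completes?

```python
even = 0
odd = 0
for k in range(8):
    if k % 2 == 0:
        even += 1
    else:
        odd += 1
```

Count evens and odds in range(8)
`even, odd` takes the values: (0, 0) → (1, 0) → (1, 1) → (2, 1) → (2, 2) → (3, 2) → (3, 3) → (4, 3) → (4, 4)

Answer: 4, 4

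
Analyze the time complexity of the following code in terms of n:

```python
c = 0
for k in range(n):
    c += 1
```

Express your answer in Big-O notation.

Each loop level contributes: n. Multiplying the contributions gives O(n).

Answer: O(n)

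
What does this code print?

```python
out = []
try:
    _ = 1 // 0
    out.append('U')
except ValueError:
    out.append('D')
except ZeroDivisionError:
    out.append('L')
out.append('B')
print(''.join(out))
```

Execution trace: 'L' (except ZeroDivisionError) → 'B' (after the try/except). Output: LB

Answer: LB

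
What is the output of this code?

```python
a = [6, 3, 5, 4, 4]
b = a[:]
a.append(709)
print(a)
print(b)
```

Key concept: slice [:] creates copy.
Step by step:
`a = [6, 3, 5, 4, 4]` → a = [6, 3, 5, 4, 4]
`b = a[:]` → b = [6, 3, 5, 4, 4]
`a.append(709)` → a = [6, 3, 5, 4, 4, 709]
`print(a)` → prints [6, 3, 5, 4, 4, 709]
`print(b)` → prints [6, 3, 5, 4, 4]

Answer:
[6, 3, 5, 4, 4, 709]
[6, 3, 5, 4, 4]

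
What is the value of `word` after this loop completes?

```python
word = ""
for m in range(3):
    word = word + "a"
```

Repeat 'a' 3 times
`word` takes the values: "" → "a" → "aa" → "aaa"

Answer: "aaa"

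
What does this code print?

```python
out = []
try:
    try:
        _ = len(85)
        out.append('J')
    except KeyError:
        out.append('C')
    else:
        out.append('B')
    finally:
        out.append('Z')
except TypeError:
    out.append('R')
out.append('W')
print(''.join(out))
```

Execution trace: 'Z' (finally) → 'R' (outer except TypeError) → 'W' (after the try/except). Output: ZRW

Answer: ZRW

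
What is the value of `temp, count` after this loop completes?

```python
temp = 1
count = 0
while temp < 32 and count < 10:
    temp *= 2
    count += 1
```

Double until >= 32 or 10 iterations
`temp, count` takes the values: (1, 0) → (2, 0) → (2, 1) → (4, 1) → (4, 2) → (8, 2) → (8, 3) → (16, 3) → (16, 4) → (32, 4) → (32, 5)

Answer: 32, 5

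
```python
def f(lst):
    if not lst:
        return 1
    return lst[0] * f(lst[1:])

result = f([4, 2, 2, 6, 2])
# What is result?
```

Product over [4, 2, 2, 6, 2] = 4 * 2 * 2 * 6 * 2 = 192

Answer: 192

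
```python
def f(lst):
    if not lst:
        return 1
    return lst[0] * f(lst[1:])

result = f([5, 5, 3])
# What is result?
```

Product over [5, 5, 3] = 5 * 5 * 3 = 75

Answer: 75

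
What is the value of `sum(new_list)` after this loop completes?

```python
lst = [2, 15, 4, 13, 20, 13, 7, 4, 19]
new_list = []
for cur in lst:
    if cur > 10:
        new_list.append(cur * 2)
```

Sum of doubled values > 10
`new_list` takes the values: [] → [30] → [30, 26] → [30, 26, 40] → [30, 26, 40, 26] → [30, 26, 40, 26, 38]
So `sum(new_list)` = 160

Answer: 160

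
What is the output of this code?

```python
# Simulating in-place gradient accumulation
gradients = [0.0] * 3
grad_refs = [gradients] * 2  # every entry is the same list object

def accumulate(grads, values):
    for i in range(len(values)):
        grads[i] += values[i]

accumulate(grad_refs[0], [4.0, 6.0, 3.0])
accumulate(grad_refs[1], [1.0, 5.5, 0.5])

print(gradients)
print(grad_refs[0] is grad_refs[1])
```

Key concept: gradient accumulation aliasing.
Step by step:
`gradients = [0.0] * 3` → gradients = [0.0, 0.0, 0.0]
`grad_refs = [gradients] * 2` → grad_refs = [[0.0, 0.0, 0.0], [0.0, 0.0, 0.0]]
`accumulate(grad_refs[0], [4.0, 6.0, 3.0])` → gradients = [4.0, 6.0, 3.0]; grad_refs = [[4.0, 6.0, 3.0], [4.0, 6.0, 3.0]]
`accumulate(grad_refs[1], [1.0, 5.5, 0.5])` → gradients = [5.0, 11.5, 3.5]; grad_refs = [[5.0, 11.5, 3.5], [5.0, 11.5, 3.5]]
`print(gradients)` → prints [5.0, 11.5, 3.5]
`print(grad_refs[0] is grad_refs[1])` → prints True

Answer:
[5.0, 11.5, 3.5]
True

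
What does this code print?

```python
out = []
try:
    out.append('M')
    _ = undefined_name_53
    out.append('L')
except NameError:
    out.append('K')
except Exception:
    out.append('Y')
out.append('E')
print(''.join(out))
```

Execution trace: 'M' (try body) → 'K' (except NameError) → 'E' (after the try/except). Output: MKE

Answer: MKE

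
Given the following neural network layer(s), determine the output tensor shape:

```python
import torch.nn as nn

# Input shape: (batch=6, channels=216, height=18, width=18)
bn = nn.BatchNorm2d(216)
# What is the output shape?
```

Input: (6, 216, 18, 18) -> Output: (6, 216, 18, 18)

Answer: (6, 216, 18, 18)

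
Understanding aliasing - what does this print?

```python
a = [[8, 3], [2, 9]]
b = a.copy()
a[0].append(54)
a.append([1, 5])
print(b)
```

Key concept: shallow copy with nested lists.
Step by step:
`a = [[8, 3], [2, 9]]` → a = [[8, 3], [2, 9]]
`b = a.copy()` → b = [[8, 3], [2, 9]]
`a[0].append(54)` → a = [[8, 3, 54], [2, 9]]; b = [[8, 3, 54], [2, 9]]
`a.append([1, 5])` → a = [[8, 3, 54], [2, 9], [1, 5]]
`print(b)` → prints [[8, 3, 54], [2, 9]]

Answer: [[8, 3, 54], [2, 9]]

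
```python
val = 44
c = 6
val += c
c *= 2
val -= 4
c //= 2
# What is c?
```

Trace:
`val = 44` → val = 44
`c = 6` → c = 6
`val += c` → val = 50
`c *= 2` → c = 12
`val -= 4` → val = 46
`c //= 2` → c = 6
So c = 6

Answer: 6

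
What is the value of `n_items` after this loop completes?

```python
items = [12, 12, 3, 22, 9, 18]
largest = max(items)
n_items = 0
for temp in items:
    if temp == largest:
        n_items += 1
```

Count of max value 22 in [12, 12, 3, 22, 9, 18]
`n_items` takes the values: 0 → 1

Answer: 1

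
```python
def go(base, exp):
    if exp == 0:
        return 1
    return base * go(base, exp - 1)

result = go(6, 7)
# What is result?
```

go(6, 7) = 6 * 6 * 6 * 6 * 6 * 6 * 6 = 279936

Answer: 279936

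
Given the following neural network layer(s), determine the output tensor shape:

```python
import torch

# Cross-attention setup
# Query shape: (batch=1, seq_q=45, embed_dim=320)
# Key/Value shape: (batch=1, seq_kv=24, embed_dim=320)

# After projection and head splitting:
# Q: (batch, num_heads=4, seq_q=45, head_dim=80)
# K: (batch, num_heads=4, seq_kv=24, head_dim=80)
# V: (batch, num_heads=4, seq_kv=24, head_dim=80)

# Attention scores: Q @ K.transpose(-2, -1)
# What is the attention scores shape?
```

Input: (1, 45, 320) -> Output: (1, 4, 45, 24)

Answer: (1, 4, 45, 24)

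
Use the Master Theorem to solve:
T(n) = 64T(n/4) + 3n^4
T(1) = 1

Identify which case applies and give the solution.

a=64, b=4, f(n)=3n^4. log_4(64) = 3. Since c=4 > 3 and the regularity condition holds (64(n/4)^4 = (64/4^4)n^4 with 64/4^4 < 1), Case 3 applies: T(n) = Θ(f(n)) = O(n^4).

Answer: O(n^4) - Case 3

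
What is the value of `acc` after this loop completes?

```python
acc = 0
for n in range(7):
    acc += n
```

Sum of 0 to 6 = 21
`acc` takes the values: 0 → 1 → 3 → 6 → 10 → 15 → 21

Answer: 21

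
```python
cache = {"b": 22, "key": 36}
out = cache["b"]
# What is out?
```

Trace:
`cache = {"b": 22, "key": 36}` → cache = {'b': 22, 'key': 36}
`out = cache["b"]` → out = 22
So out = 22

Answer: 22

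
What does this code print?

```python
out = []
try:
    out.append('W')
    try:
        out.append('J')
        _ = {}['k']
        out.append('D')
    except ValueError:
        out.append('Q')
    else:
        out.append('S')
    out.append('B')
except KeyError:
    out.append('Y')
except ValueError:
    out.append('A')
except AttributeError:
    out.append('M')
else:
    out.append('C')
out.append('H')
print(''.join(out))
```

Execution trace: 'W' (try body) → 'J' (inner try body) → 'Y' (except KeyError) → 'H' (after the try/except). Output: WJYH

Answer: WJYH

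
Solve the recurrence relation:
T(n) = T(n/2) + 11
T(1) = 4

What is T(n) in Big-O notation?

Each step divides n by 2 and adds 11. After log_2(n) steps we reach T(1)=4. So T(n) = 11·log_2(n) + 4 = O(log n).

Answer: O(log n)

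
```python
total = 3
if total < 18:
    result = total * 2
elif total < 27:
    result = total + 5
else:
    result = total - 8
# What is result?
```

Trace:
`total = 3` → total = 3
`if total < 18: ...` → total < 18 is True → result = 6
So result = 6

Answer: 6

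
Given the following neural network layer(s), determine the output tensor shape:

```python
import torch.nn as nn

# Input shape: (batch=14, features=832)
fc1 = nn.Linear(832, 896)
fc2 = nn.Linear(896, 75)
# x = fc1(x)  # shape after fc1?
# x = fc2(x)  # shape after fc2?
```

Input: (14, 832) -> after fc1: (14, 896) -> Output: (14, 75)

Answer: (14, 75)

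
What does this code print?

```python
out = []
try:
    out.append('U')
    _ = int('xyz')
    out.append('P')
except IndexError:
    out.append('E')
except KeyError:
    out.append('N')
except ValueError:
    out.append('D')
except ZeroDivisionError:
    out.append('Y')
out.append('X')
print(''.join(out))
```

Execution trace: 'U' (try body) → 'D' (except ValueError) → 'X' (after the try/except). Output: UDX

Answer: UDX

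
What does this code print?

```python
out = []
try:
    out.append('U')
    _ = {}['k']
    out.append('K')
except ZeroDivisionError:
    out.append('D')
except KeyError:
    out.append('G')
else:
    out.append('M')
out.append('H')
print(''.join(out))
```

Execution trace: 'U' (try body) → 'G' (except KeyError) → 'H' (after the try/except). Output: UGH

Answer: UGH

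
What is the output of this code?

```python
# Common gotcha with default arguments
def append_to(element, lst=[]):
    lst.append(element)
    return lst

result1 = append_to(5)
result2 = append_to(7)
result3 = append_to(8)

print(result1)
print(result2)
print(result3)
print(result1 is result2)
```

Key concept: mutable default argument gotcha.
Step by step:
`result1 = append_to(5)` → result1 = [5]
`result2 = append_to(7)` → result1 = [5, 7] (same object as result2); result2 = [5, 7] (same object as result1)
`result3 = append_to(8)` → result1 = [5, 7, 8] (same object as result2, result3); result2 = [5, 7, 8] (same object as result1, result3); result3 = [5, 7, 8] (same object as result1, result2)
`print(result1)` → prints [5, 7, 8]
`print(result2)` → prints [5, 7, 8]
`print(result3)` → prints [5, 7, 8]
`print(result1 is result2)` → prints True

Answer:
[5, 7, 8]
[5, 7, 8]
[5, 7, 8]
True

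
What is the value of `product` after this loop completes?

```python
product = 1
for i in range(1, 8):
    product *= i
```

7! = 5040
`product` takes the values: 1 → 2 → 6 → 24 → 120 → 720 → 5040

Answer: 5040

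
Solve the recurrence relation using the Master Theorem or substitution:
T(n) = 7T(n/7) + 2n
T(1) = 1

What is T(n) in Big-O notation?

By Master Theorem: a=7, b=7, f(n)=2n. Since log_7(7) = 1 and f(n) = Θ(n^1), Case 2 applies. T(n) = O(n log n).

Answer: O(n log n)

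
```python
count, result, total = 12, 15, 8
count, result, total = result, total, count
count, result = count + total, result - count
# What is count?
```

Trace:
`count, result, total = 12, 15, 8` → count = 12; result = 15; total = 8
`count, result, total = result, total, count` → count = 15; result = 8; total = 12
`count, result = count + total, result - count` → count = 27; result = -7
So count = 27

Answer: 27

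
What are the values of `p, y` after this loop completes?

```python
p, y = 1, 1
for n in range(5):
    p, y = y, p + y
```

Fibonacci: after 5 iterations
`p, y` takes the values: (1, 1) → (1, 2) → (2, 3) → (3, 5) → (5, 8) → (8, 13)

Answer: 8, 13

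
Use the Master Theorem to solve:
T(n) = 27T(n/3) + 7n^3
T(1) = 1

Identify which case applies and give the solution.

a=27, b=3, f(n)=7n^3. log_3(27) = 3. Since c=3 = 3, Case 2 applies: T(n) = Θ(n^log_b(a) · log n) = O(n^3 log n).

Answer: O(n^3 log n) - Case 2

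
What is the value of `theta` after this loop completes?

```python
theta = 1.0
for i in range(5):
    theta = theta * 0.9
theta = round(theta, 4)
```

Exponential decay: 1.0 * 0.9^5
`theta` takes the values: 1.0 → 0.9 → 0.81 → 0.729 → 0.6561 → 0.59049 → 0.5905

Answer: 0.5905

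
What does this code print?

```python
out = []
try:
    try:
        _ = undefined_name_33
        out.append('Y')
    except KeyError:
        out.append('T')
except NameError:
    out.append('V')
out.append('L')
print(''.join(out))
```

Execution trace: 'V' (outer except NameError) → 'L' (after the try/except). Output: VL

Answer: VL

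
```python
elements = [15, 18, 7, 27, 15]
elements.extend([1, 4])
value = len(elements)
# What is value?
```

Trace:
`elements = [15, 18, 7, 27, 15]` → elements = [15, 18, 7, 27, 15]
`elements.extend([1, 4])` → elements = [15, 18, 7, 27, 15, 1, 4]
`value = len(elements)` → value = 7
So value = 7

Answer: 7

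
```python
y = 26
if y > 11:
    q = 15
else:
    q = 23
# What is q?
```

Trace:
`y = 26` → y = 26
`if y > 11: ...` → y > 11 is True → q = 15
So q = 15

Answer: 15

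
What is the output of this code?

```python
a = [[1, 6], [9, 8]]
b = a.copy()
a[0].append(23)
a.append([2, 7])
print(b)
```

Key concept: shallow copy with nested lists.
Step by step:
`a = [[1, 6], [9, 8]]` → a = [[1, 6], [9, 8]]
`b = a.copy()` → b = [[1, 6], [9, 8]]
`a[0].append(23)` → a = [[1, 6, 23], [9, 8]]; b = [[1, 6, 23], [9, 8]]
`a.append([2, 7])` → a = [[1, 6, 23], [9, 8], [2, 7]]
`print(b)` → prints [[1, 6, 23], [9, 8]]

Answer: [[1, 6, 23], [9, 8]]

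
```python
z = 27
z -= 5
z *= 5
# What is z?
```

Trace:
`z = 27` → z = 27
`z -= 5` → z = 22
`z *= 5` → z = 110
So z = 110

Answer: 110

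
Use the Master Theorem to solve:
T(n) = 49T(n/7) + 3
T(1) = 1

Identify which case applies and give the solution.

a=49, b=7, f(n)=3. log_7(49) = 2. Since c=0 < 2, Case 1 applies: T(n) = Θ(n^log_b(a)) = O(n^2).

Answer: O(n^2) - Case 1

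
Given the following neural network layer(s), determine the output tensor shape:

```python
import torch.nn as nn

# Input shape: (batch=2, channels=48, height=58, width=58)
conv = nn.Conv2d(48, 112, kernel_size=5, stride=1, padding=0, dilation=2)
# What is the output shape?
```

Input: (2, 48, 58, 58) -> Output: (2, 112, 50, 50)

Answer: (2, 112, 50, 50)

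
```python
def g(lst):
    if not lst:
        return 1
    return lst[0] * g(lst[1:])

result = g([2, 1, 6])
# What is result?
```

Product over [2, 1, 6] = 2 * 1 * 6 = 12

Answer: 12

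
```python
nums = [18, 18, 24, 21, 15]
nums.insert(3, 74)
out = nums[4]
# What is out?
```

Trace:
`nums = [18, 18, 24, 21, 15]` → nums = [18, 18, 24, 21, 15]
`nums.insert(3, 74)` → nums = [18, 18, 24, 74, 21, 15]
`out = nums[4]` → out = 21
So out = 21

Answer: 21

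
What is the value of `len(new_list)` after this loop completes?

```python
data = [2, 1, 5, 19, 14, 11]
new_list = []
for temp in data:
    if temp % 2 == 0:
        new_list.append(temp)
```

Count even numbers in [2, 1, 5, 19, 14, 11]
`new_list` takes the values: [] → [2] → [2, 14]
So `len(new_list)` = 2

Answer: 2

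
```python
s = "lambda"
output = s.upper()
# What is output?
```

Trace:
`s = "lambda"` → s = 'lambda'
`output = s.upper()` → output = 'LAMBDA'
So output = 'LAMBDA'

Answer: 'LAMBDA'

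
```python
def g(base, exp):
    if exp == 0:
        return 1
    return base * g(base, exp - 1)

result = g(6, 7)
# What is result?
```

g(6, 7) = 6 * 6 * 6 * 6 * 6 * 6 * 6 = 279936

Answer: 279936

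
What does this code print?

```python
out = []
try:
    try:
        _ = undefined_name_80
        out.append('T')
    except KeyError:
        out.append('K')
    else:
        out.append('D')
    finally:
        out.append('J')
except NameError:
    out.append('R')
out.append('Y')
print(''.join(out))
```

Execution trace: 'J' (finally) → 'R' (outer except NameError) → 'Y' (after the try/except). Output: JRY

Answer: JRY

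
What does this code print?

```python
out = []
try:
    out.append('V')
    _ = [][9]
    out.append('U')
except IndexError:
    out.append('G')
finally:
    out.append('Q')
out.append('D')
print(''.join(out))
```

Execution trace: 'V' (try body) → 'G' (except IndexError) → 'Q' (finally) → 'D' (after the try/except). Output: VGQD

Answer: VGQD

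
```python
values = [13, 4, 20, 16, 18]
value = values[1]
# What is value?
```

Trace:
`values = [13, 4, 20, 16, 18]` → values = [13, 4, 20, 16, 18]
`value = values[1]` → value = 4
So value = 4

Answer: 4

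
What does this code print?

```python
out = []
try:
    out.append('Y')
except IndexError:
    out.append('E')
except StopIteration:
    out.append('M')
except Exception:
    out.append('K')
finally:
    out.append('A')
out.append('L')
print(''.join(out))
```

Execution trace: 'Y' (try body, no exception) → 'A' (finally) → 'L' (after the try/except). Output: YAL

Answer: YAL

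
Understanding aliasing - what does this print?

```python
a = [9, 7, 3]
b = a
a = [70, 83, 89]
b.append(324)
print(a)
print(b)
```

Key concept: rebinding vs mutation: a is rebound to a new list, b still points at the original.
Step by step:
`a = [9, 7, 3]` → a = [9, 7, 3]
`b = a` → b = [9, 7, 3] (same object as a)
`a = [70, 83, 89]` → a = [70, 83, 89]
`b.append(324)` → b = [9, 7, 3, 324]
`print(a)` → prints [70, 83, 89]
`print(b)` → prints [9, 7, 3, 324]

Answer:
[70, 83, 89]
[9, 7, 3, 324]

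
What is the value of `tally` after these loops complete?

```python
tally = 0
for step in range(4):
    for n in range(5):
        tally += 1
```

4 * 5 = 20
`tally` takes the values: 0 → 1 → 2 → 3 → 4 → 5 → 6 → 7 → 8 → 9 → 10 → 11 → 12 → 13 → 14 → 15 → 16 → 17 → 18 → 19 → 20

Answer: 20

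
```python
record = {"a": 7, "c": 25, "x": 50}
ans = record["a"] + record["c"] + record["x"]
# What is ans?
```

Trace:
`record = {"a": 7, "c": 25, "x": 50}` → record = {'a': 7, 'c': 25, 'x': 50}
`ans = record["a"] + record["c"] + record["x"]` → ans = 82
So ans = 82

Answer: 82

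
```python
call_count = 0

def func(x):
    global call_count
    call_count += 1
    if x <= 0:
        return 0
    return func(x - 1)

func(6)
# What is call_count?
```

Linear recursion stepping by 1: 7 calls from x=6 down to ≤0.

Answer: 7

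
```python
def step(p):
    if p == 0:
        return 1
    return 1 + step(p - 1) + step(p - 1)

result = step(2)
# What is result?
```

step(p) = 1 + 2·step(p-1), step(0)=1. Closed form: (1+1)·2^2 - 1 = 7.

Answer: 7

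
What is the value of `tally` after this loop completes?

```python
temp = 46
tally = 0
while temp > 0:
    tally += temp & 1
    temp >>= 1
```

Count set bits in 46 (binary: 0b101110)
`tally` takes the values: 0 → 1 → 2 → 3 → 4

Answer: 4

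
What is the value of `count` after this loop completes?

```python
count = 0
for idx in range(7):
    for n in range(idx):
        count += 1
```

Triangle number: 0+1+2+...+6
`count` takes the values: 0 → 1 → 2 → 3 → 4 → 5 → 6 → 7 → 8 → 9 → 10 → 11 → 12 → 13 → 14 → 15 → 16 → 17 → 18 → 19 → 20 → 21

Answer: 21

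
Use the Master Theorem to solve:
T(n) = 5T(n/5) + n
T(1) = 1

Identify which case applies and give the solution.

a=5, b=5, f(n)=n. log_5(5) = 1. Since c=1 = 1, Case 2 applies: T(n) = Θ(n^log_b(a) · log n) = O(n log n).

Answer: O(n log n) - Case 2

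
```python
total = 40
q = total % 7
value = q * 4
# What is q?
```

Trace:
`total = 40` → total = 40
`q = total % 7` → q = 5
`value = q * 4` → value = 20
So q = 5

Answer: 5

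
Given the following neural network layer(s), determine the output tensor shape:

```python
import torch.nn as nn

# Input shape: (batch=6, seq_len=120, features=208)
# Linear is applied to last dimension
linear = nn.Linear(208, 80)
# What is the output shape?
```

Input: (6, 120, 208) -> Output: (6, 120, 80)

Answer: (6, 120, 80)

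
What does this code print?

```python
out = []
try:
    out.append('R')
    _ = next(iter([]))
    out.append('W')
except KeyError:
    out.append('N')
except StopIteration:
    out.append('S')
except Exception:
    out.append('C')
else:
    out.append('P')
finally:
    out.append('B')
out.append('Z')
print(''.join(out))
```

Execution trace: 'R' (try body) → 'S' (except StopIteration) → 'B' (finally) → 'Z' (after the try/except). Output: RSBZ

Answer: RSBZ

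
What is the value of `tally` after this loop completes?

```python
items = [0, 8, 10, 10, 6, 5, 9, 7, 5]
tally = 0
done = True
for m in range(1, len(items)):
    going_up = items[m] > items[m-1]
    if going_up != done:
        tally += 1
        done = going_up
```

Count direction changes in [0, 8, 10, 10, 6, 5, 9, 7, 5]
`tally` takes the values: 0 → 1 → 2 → 3

Answer: 3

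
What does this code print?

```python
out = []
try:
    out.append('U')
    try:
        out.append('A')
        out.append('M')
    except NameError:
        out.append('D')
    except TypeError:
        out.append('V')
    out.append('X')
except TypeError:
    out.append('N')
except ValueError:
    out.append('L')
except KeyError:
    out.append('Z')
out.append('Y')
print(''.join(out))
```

Execution trace: 'U' (try body) → 'A' (inner try body) → 'M' (inner try body, no exception) → 'X' (try body, no exception) → 'Y' (after the try/except). Output: UAMXY

Answer: UAMXY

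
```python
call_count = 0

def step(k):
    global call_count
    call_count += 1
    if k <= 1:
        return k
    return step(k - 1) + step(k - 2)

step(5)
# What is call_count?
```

Calls(k) = 1 + Calls(k-1) + Calls(k-2); Calls(0)=Calls(1)=1. For k=5 this gives 15.

Answer: 15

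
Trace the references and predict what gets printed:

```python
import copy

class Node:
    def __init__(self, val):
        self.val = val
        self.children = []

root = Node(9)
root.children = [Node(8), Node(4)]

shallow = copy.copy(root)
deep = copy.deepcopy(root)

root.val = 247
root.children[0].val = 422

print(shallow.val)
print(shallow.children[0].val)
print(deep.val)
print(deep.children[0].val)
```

Key concept: deep copy with custom objects.
Step by step:
`root = Node(9)` → root = Node(val=9, children=[])
`root.children = [Node(8), Node(4)]` → root = Node(val=9, children=[Node(val=8, children=[]), Node(val=4, children=[])])
`shallow = copy.copy(root)` → shallow = Node(val=9, children=[Node(val=8, children=[]), Node(val=4, children=[])])
`deep = copy.deepcopy(root)` → deep = Node(val=9, children=[Node(val=8, children=[]), Node(val=4, children=[])])
`root.val = 247` → root = Node(val=247, children=[Node(val=8, children=[]), Node(val=4, children=[])])
`root.children[0].val = 422` → root = Node(val=247, children=[Node(val=422, children=[]), Node(val=4, children=[])]); shallow = Node(val=9, children=[Node(val=422, children=[]), Node(val=4, children=[])])
`print(shallow.val)` → prints 9
`print(shallow.children[0].val)` → prints 422
`print(deep.val)` → prints 9
`print(deep.children[0].val)` → prints 8

Answer:
9
422
9
8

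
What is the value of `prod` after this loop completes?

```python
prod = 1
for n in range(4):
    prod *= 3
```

3^4 = 81
`prod` takes the values: 1 → 3 → 9 → 27 → 81

Answer: 81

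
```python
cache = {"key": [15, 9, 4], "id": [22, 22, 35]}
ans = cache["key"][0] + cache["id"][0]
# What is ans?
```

Trace:
`cache = {"key": [15, 9, 4], "id": [22, 22, 35]}` → cache = {'key': [15, 9, 4], 'id': [22, 22, 35]}
`ans = cache["key"][0] + cache["id"][0]` → ans = 37
So ans = 37

Answer: 37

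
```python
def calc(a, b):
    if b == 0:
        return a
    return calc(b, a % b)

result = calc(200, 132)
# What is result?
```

calc(200, 132) -> calc(132, 68) -> calc(68, 64) -> calc(64, 4) -> calc(4, 0) -> 4

Answer: 4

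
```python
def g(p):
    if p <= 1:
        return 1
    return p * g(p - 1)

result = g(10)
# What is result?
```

g(10) = 10 * 9 * 8 * 7 * 6 * 5 * 4 * 3 * 2 * 1 = 3628800

Answer: 3628800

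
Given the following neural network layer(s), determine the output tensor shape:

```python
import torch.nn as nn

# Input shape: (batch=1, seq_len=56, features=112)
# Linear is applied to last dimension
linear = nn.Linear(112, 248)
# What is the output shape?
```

Input: (1, 56, 112) -> Output: (1, 56, 248)

Answer: (1, 56, 248)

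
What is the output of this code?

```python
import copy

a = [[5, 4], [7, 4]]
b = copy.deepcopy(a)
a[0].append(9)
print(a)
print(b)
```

Key concept: deep copy is fully independent.
Step by step:
`a = [[5, 4], [7, 4]]` → a = [[5, 4], [7, 4]]
`b = copy.deepcopy(a)` → b = [[5, 4], [7, 4]]
`a[0].append(9)` → a = [[5, 4, 9], [7, 4]]
`print(a)` → prints [[5, 4, 9], [7, 4]]
`print(b)` → prints [[5, 4], [7, 4]]

Answer:
[[5, 4, 9], [7, 4]]
[[5, 4], [7, 4]]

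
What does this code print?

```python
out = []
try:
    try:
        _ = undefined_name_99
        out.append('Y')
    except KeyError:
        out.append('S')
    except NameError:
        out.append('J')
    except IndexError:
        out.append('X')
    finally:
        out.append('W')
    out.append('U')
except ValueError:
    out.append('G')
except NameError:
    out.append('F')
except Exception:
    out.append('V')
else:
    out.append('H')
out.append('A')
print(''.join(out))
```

Execution trace: 'J' (inner except NameError) → 'W' (inner finally) → 'U' (try body, no exception) → 'H' (else) → 'A' (after the try/except). Output: JWUHA

Answer: JWUHA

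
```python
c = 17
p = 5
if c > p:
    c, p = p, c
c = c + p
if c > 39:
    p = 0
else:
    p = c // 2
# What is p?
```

Trace:
`c = 17` → c = 17
`p = 5` → p = 5
`if c > p: ...` → c > p is True → c = 5; p = 17
`c = c + p` → c = 22
`if c > 39: ...` → c > 39 is False, take else branch → p = 11
So p = 11

Answer: 11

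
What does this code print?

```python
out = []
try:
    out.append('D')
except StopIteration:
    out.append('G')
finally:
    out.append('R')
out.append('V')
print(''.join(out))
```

Execution trace: 'D' (try body, no exception) → 'R' (finally) → 'V' (after the try/except). Output: DRV

Answer: DRV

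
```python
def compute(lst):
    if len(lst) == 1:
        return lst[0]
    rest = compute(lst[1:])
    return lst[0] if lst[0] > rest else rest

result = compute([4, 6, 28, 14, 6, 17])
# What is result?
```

Recursive max over [4, 6, 28, 14, 6, 17] = 28

Answer: 28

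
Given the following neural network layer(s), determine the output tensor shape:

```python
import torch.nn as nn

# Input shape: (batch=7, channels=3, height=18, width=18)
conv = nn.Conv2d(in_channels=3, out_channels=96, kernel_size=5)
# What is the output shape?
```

Input: (7, 3, 18, 18) -> Output: (7, 96, 14, 14)

Answer: (7, 96, 14, 14)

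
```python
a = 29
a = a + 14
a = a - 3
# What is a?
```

Trace:
`a = 29` → a = 29
`a = a + 14` → a = 43
`a = a - 3` → a = 40
So a = 40

Answer: 40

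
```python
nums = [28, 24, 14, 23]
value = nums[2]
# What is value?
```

Trace:
`nums = [28, 24, 14, 23]` → nums = [28, 24, 14, 23]
`value = nums[2]` → value = 14
So value = 14

Answer: 14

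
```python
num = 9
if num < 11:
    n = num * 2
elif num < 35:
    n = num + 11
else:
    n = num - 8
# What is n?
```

Trace:
`num = 9` → num = 9
`if num < 11: ...` → num < 11 is True → n = 18
So n = 18

Answer: 18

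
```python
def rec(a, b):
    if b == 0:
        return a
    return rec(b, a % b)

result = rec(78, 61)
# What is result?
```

rec(78, 61) -> rec(61, 17) -> rec(17, 10) -> rec(10, 7) -> rec(7, 3) -> rec(3, 1) -> rec(1, 0) -> 1

Answer: 1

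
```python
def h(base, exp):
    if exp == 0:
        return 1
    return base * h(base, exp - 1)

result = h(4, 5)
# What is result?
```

h(4, 5) = 4 * 4 * 4 * 4 * 4 = 1024

Answer: 1024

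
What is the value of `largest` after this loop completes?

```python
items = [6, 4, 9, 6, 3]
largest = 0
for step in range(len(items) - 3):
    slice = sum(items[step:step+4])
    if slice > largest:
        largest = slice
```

Max sum of 4-element window in [6, 4, 9, 6, 3]
`largest` takes the values: 0 → 25

Answer: 25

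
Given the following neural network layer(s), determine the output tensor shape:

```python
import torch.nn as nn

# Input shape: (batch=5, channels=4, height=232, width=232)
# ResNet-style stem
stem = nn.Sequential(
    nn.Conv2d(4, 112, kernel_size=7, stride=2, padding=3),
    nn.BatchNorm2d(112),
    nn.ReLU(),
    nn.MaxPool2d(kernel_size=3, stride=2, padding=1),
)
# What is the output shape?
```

Input: (5, 4, 232, 232) -> after Conv2d 7x7 stride=2: (5, 112, 116, 116) -> Output: (5, 112, 58, 58)

Answer: (5, 112, 58, 58)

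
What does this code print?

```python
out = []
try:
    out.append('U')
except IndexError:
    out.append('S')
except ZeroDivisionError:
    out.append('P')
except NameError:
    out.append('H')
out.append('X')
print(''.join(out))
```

Execution trace: 'U' (try body, no exception) → 'X' (after the try/except). Output: UX

Answer: UX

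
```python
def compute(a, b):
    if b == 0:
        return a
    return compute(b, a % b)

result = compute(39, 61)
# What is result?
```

compute(39, 61) -> compute(61, 39) -> compute(39, 22) -> compute(22, 17) -> compute(17, 5) -> compute(5, 2) -> compute(2, 1) -> compute(1, 0) -> 1

Answer: 1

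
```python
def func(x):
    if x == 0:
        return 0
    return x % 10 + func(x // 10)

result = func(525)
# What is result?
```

Sum of digits of 525: 5 + 2 + 5 = 12

Answer: 12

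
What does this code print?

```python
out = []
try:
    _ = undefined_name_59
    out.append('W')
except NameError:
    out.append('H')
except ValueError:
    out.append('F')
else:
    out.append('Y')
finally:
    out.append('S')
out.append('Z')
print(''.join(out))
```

Execution trace: 'H' (except NameError) → 'S' (finally) → 'Z' (after the try/except). Output: HSZ

Answer: HSZ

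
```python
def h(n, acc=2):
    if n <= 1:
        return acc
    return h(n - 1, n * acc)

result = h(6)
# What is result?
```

Accumulator trace (n, acc): (6, 2) -> (5, 12) -> (4, 60) -> (3, 240) -> (2, 720) -> (1, 1440) -> return 1440

Answer: 1440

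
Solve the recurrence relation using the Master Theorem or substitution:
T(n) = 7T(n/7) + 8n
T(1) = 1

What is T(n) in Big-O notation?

By Master Theorem: a=7, b=7, f(n)=8n. Since log_7(7) = 1 and f(n) = Θ(n^1), Case 2 applies. T(n) = O(n log n).

Answer: O(n log n)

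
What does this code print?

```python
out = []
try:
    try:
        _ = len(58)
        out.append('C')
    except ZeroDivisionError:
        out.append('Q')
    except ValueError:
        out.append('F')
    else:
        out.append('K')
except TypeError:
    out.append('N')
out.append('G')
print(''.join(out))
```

Execution trace: 'N' (outer except TypeError) → 'G' (after the try/except). Output: NG

Answer: NG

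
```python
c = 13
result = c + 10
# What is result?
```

Trace:
`c = 13` → c = 13
`result = c + 10` → result = 23
So result = 23

Answer: 23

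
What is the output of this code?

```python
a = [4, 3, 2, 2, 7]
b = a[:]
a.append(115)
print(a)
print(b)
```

Key concept: slice [:] creates copy.
Step by step:
`a = [4, 3, 2, 2, 7]` → a = [4, 3, 2, 2, 7]
`b = a[:]` → b = [4, 3, 2, 2, 7]
`a.append(115)` → a = [4, 3, 2, 2, 7, 115]
`print(a)` → prints [4, 3, 2, 2, 7, 115]
`print(b)` → prints [4, 3, 2, 2, 7]

Answer:
[4, 3, 2, 2, 7, 115]
[4, 3, 2, 2, 7]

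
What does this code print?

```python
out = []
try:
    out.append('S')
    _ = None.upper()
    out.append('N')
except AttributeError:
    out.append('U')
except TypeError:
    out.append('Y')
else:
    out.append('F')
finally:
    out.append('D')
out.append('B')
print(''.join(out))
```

Execution trace: 'S' (try body) → 'U' (except AttributeError) → 'D' (finally) → 'B' (after the try/except). Output: SUDB

Answer: SUDB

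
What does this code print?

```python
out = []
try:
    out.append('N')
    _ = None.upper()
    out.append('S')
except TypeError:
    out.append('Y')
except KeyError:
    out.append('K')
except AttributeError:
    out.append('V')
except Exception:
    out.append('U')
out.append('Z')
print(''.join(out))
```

Execution trace: 'N' (try body) → 'V' (except AttributeError) → 'Z' (after the try/except). Output: NVZ

Answer: NVZ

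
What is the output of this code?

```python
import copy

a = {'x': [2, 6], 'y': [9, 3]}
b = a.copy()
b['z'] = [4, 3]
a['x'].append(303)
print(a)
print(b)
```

Key concept: shallow copy of dict with mutable values.
Step by step:
`a = {'x': [2, 6], 'y': [9, 3]}` → a = {'x': [2, 6], 'y': [9, 3]}
`b = a.copy()` → b = {'x': [2, 6], 'y': [9, 3]}
`b['z'] = [4, 3]` → b = {'x': [2, 6], 'y': [9, 3], 'z': [4, 3]}
`a['x'].append(303)` → a = {'x': [2, 6, 303], 'y': [9, 3]}; b = {'x': [2, 6, 303], 'y': [9, 3], 'z': [4, 3]}
`print(a)` → prints {'x': [2, 6, 303], 'y': [9, 3]}
`print(b)` → prints {'x': [2, 6, 303], 'y': [9, 3], 'z': [4, 3]}

Answer:
{'x': [2, 6, 303], 'y': [9, 3]}
{'x': [2, 6, 303], 'y': [9, 3], 'z': [4, 3]}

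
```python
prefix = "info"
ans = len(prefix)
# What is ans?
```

Trace:
`prefix = "info"` → prefix = 'info'
`ans = len(prefix)` → ans = 4
So ans = 4

Answer: 4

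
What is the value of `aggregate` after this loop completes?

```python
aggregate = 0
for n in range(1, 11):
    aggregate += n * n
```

Sum of squares 1² to 10² = 385
`aggregate` takes the values: 0 → 1 → 5 → 14 → 30 → 55 → 91 → 140 → 204 → 285 → 385

Answer: 385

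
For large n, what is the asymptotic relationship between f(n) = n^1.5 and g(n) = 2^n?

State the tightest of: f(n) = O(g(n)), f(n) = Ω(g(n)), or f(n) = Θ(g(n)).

n^1.5 vs 2^n: f(n) = O(g(n)) but not Ω(g(n)) — 2^n grows strictly faster than n^1.5.

Answer: f(n) = O(g(n)) but not Ω(g(n)) — 2^n grows strictly faster than n^1.5.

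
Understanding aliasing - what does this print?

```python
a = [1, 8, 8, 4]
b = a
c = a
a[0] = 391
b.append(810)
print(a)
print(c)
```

Key concept: multiple aliases.
Step by step:
`a = [1, 8, 8, 4]` → a = [1, 8, 8, 4]
`b = a` → b = [1, 8, 8, 4] (same object as a)
`c = a` → c = [1, 8, 8, 4] (same object as a, b)
`a[0] = 391` → a = [391, 8, 8, 4] (same object as b, c); b = [391, 8, 8, 4] (same object as a, c); c = [391, 8, 8, 4] (same object as a, b)
`b.append(810)` → a = [391, 8, 8, 4, 810] (same object as b, c); b = [391, 8, 8, 4, 810] (same object as a, c); c = [391, 8, 8, 4, 810] (same object as a, b)
`print(a)` → prints [391, 8, 8, 4, 810]
`print(c)` → prints [391, 8, 8, 4, 810]

Answer:
[391, 8, 8, 4, 810]
[391, 8, 8, 4, 810]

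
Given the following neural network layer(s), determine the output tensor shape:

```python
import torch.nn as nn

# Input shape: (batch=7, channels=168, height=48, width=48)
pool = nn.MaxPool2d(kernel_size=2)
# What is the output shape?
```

Input: (7, 168, 48, 48) -> Output: (7, 168, 24, 24)

Answer: (7, 168, 24, 24)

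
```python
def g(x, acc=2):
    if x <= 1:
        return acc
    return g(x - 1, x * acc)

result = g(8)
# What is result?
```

Accumulator trace (n, acc): (8, 2) -> (7, 16) -> (6, 112) -> (5, 672) -> (4, 3360) -> (3, 13440) -> (2, 40320) -> (1, 80640) -> return 80640

Answer: 80640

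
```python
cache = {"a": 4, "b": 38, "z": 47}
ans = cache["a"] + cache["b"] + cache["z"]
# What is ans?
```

Trace:
`cache = {"a": 4, "b": 38, "z": 47}` → cache = {'a': 4, 'b': 38, 'z': 47}
`ans = cache["a"] + cache["b"] + cache["z"]` → ans = 89
So ans = 89

Answer: 89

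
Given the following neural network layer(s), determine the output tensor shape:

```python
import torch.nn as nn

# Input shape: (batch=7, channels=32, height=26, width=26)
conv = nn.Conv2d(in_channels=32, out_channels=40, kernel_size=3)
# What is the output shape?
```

Input: (7, 32, 26, 26) -> Output: (7, 40, 24, 24)

Answer: (7, 40, 24, 24)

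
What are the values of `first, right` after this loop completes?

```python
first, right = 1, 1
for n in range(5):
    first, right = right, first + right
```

Fibonacci: after 5 iterations
`first, right` takes the values: (1, 1) → (1, 2) → (2, 3) → (3, 5) → (5, 8) → (8, 13)

Answer: 8, 13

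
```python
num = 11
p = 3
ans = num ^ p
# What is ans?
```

Trace:
`num = 11` → num = 11
`p = 3` → p = 3
`ans = num ^ p` → ans = 8
So ans = 8

Answer: 8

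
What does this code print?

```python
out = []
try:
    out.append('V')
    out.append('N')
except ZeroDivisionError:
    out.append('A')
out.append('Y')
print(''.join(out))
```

Execution trace: 'V' (try body) → 'N' (try body, no exception) → 'Y' (after the try/except). Output: VNY

Answer: VNY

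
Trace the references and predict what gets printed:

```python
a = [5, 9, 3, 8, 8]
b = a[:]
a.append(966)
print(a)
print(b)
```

Key concept: slice [:] creates copy.
Step by step:
`a = [5, 9, 3, 8, 8]` → a = [5, 9, 3, 8, 8]
`b = a[:]` → b = [5, 9, 3, 8, 8]
`a.append(966)` → a = [5, 9, 3, 8, 8, 966]
`print(a)` → prints [5, 9, 3, 8, 8, 966]
`print(b)` → prints [5, 9, 3, 8, 8]

Answer:
[5, 9, 3, 8, 8, 966]
[5, 9, 3, 8, 8]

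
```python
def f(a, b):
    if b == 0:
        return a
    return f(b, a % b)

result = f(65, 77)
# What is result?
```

f(65, 77) -> f(77, 65) -> f(65, 12) -> f(12, 5) -> f(5, 2) -> f(2, 1) -> f(1, 0) -> 1

Answer: 1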